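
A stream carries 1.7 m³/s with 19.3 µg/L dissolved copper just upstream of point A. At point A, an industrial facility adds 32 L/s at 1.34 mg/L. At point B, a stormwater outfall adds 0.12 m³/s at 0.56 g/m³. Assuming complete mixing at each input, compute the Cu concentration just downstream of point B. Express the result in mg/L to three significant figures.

0.0772 mg/L

19.3 µg/L = 0.0193 mg/L.
32 L/s = 0.032 m³/s.
After input A: C = (1.7·0.0193 + 0.032·1.34) / 1.732 = 0.0437 mg/L.
After input B: C = (1.732·0.0437 + 0.12·0.56) / 1.852 = 0.07715 mg/L.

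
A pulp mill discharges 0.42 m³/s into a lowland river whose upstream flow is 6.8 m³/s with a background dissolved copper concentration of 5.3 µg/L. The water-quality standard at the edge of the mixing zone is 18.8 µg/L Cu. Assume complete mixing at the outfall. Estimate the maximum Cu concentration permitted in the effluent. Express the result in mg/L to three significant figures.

5.3 µg/L = 0.0053 mg/L.
18.8 µg/L = 0.0188 mg/L.
Mass balance: 0.0188·7.22 = 0.42·Cₑ + 6.8·0.0053.
Cₑ = (0.1357 − 0.03604) / 0.42 = 0.2374 mg/L.

0.237 mg/L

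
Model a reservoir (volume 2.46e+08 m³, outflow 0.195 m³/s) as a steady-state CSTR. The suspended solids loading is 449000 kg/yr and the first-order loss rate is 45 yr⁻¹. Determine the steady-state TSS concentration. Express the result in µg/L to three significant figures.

Outflow Q = 0.195 m³/s × 3.156e+07 s/yr = 6.154e+06 m³/yr.
Steady-state CSTR mass balance: W = Q·C + k·V·C, so C = W/(Q + kV).
Q + kV = 6.154e+06 + 45·2.46e+08 = 1.108e+10 m³/yr.
C = 449000/1.108e+10 = 4.054e-05 kg/m³ = 0.04054 mg/L = 40.54 µg/L.

40.5 µg/L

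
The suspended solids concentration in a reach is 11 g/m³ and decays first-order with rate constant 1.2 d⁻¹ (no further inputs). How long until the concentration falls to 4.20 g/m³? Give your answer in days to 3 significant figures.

0.802 d

t = ln(C₀/C)/k = ln(11/4.20)/1.2 = 0.9628/1.2 = 0.8023 d.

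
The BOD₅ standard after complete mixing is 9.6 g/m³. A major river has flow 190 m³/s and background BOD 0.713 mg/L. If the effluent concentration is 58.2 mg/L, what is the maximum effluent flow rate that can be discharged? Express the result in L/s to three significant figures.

Mass balance at complete mixing: C_std·(Q_w + Q_r) = Q_w·C_e + Q_r·C_b.
Rearranging, Q_w = Q_r·(C_std − C_b)/(C_e − C_std) = 190·(9.6 − 0.713) / (58.2 − 9.6) = 34.74 m³/s.
= 3.474e+04 L/s.

34700 L/s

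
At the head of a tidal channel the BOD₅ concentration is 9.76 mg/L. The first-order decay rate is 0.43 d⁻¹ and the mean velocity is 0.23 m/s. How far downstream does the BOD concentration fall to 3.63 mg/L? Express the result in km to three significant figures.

From C = C₀·e^(−kt), t = ln(C₀/C)/k = ln(9.76/3.63)/0.43 = 0.9891/0.43 = 2.3 d.
Distance = v·t = 0.23 m/s × 1.987e+05 s = 4.571e+04 m = 45.71 km.

45.7 km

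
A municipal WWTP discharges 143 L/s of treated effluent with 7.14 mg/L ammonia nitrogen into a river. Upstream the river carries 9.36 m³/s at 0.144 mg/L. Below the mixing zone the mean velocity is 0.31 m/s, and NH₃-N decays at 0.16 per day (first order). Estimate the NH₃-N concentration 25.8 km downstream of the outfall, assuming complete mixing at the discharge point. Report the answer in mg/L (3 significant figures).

143 L/s = 0.143 m³/s.
After complete mixing, C₀ = (0.143·7.14 + 9.36·0.144) / 9.503 = 0.2493 mg/L.
Travel time t = 2.58e+04 m / 0.31 m/s = 8.323e+04 s = 0.9633 d.
C = 0.2493·exp(−0.16·0.9633) = 0.2493·0.8572 = 0.2137 mg/L.

0.214 mg/L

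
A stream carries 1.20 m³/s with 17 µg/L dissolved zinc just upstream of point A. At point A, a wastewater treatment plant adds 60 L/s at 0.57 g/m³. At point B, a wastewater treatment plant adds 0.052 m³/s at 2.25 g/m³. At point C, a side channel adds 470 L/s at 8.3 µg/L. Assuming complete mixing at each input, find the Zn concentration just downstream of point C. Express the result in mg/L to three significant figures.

0.0985 mg/L

17 µg/L = 0.017 mg/L.
60 L/s = 0.06 m³/s.
After input A: C = (1.2·0.017 + 0.06·0.57) / 1.26 = 0.04333 mg/L.
After input B: C = (1.26·0.04333 + 0.052·2.25) / 1.312 = 0.1308 mg/L.
470 L/s = 0.47 m³/s.
8.3 µg/L = 0.0083 mg/L.
After input C: C = (1.312·0.1308 + 0.47·0.0083) / 1.782 = 0.09849 mg/L.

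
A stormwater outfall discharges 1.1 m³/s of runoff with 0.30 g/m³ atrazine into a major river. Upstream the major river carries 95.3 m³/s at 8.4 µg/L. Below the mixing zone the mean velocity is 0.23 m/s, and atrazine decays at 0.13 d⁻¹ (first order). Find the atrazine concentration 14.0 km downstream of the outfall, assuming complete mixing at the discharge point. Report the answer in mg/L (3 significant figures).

8.4 µg/L = 0.0084 mg/L.
After complete mixing, C₀ = (1.1·0.3 + 95.3·0.0084) / 96.4 = 0.01173 mg/L.
Travel time t = 1.4e+04 m / 0.23 m/s = 6.087e+04 s = 0.7045 d.
C = 0.01173·exp(−0.13·0.7045) = 0.01173·0.9125 = 0.0107 mg/L.

0.0107 mg/L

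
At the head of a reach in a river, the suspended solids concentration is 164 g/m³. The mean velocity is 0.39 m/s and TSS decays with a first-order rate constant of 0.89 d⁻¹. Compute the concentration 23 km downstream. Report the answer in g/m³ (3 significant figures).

Travel time t = 23 km / 0.39 m/s = 2.3e+04/0.39 = 5.897e+04 s = 0.6826 d.
First-order decay: C = 164·exp(−0.89·0.6826) = 164·0.5447 = 89.33 g/m³.

89.3 g/m³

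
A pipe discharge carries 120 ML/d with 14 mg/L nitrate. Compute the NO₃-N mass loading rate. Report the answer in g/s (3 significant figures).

19.4 g/s

120 ML/d = 1.389 m³/s.
Mass flux = Q·C = 1.389 m³/s × 14 g/m³ = 19.44 g/s.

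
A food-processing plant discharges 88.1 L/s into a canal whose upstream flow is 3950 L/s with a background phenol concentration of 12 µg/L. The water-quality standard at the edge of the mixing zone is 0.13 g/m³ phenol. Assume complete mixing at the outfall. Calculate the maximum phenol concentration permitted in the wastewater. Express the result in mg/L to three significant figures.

5.42 mg/L

88.1 L/s = 0.0881 m³/s.
3950 L/s = 3.95 m³/s.
12 µg/L = 0.012 mg/L.
Mass balance: 0.13·4.038 = 0.0881·Cₑ + 3.95·0.012.
Cₑ = (0.525 − 0.0474) / 0.0881 = 5.421 mg/L.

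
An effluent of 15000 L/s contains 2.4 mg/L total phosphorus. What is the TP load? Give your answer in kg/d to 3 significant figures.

15000 L/s = 15 m³/s.
Mass flux = Q·C = 15 m³/s × 2.4 g/m³ = 36 g/s.
= 36 g/s × 86.4 = 3110 kg/d.

3110 kg/d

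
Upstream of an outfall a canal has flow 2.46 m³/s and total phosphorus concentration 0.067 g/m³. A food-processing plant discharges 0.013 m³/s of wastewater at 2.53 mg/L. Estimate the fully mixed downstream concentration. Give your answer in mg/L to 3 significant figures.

0.0799 mg/L

Conservation of mass across the mixing zone: C = (0.013·2.53 + 2.46·0.067) / (0.013 + 2.46) = 0.1977/2.473 = 0.07995 mg/L.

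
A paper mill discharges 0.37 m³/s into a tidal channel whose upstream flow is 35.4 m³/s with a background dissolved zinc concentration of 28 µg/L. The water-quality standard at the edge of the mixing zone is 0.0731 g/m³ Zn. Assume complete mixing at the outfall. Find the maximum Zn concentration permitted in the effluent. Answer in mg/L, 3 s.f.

4.39 mg/L

28 µg/L = 0.028 mg/L.
Mass balance: 0.0731·35.77 = 0.37·Cₑ + 35.4·0.028.
Cₑ = (2.615 − 0.9912) / 0.37 = 4.388 mg/L.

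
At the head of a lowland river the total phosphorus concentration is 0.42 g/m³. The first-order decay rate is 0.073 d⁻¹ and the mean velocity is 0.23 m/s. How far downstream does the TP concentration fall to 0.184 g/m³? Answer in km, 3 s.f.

From C = C₀·e^(−kt), t = ln(C₀/C)/k = ln(0.42/0.184)/0.073 = 0.8253/0.073 = 11.31 d.
Distance = v·t = 0.23 m/s × 9.768e+05 s = 2.247e+05 m = 224.7 km.

225 km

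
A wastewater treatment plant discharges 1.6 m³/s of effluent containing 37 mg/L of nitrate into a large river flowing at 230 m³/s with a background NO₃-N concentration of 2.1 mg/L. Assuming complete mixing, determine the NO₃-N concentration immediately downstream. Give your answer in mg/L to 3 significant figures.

2.34 mg/L

By mass balance at complete mixing, C = (1.6·37 + 230·2.1) / (1.6 + 230) = 542.2/231.6 = 2.341 mg/L.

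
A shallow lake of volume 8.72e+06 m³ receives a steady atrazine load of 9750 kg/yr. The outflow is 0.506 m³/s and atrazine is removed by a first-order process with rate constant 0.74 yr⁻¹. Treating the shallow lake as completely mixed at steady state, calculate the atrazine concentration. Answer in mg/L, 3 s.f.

Outflow Q = 0.506 m³/s × 3.156e+07 s/yr = 1.597e+07 m³/yr.
Steady-state CSTR mass balance: W = Q·C + k·V·C, so C = W/(Q + kV).
Q + kV = 1.597e+07 + 0.74·8.72e+06 = 2.242e+07 m³/yr.
C = 9750/2.242e+07 = 0.0004349 kg/m³ = 0.4349 mg/L.

0.435 mg/L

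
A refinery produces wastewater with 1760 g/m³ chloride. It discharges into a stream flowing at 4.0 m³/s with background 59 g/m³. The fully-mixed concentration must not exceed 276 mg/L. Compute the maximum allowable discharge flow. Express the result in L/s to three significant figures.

Mass balance at complete mixing: C_std·(Q_w + Q_r) = Q_w·C_e + Q_r·C_b.
Rearranging, Q_w = Q_r·(C_std − C_b)/(C_e − C_std) = 4.0·(276 − 59) / (1760 − 276) = 0.5849 m³/s.
= 584.9 L/s.

585 L/s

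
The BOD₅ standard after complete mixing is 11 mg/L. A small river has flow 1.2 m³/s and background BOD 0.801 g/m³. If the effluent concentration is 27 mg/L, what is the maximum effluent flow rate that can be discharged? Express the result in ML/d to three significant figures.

Mass balance at complete mixing: C_std·(Q_w + Q_r) = Q_w·C_e + Q_r·C_b.
Rearranging, Q_w = Q_r·(C_std − C_b)/(C_e − C_std) = 1.2·(11 − 0.801) / (27 − 11) = 0.7649 m³/s.
= 66.09 ML/d.

66.1 ML/d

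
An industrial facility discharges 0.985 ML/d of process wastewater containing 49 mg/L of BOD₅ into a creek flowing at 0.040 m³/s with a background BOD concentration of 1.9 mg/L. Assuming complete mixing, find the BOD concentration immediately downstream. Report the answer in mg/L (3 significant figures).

0.985 ML/d = 0.0114 m³/s.
Conservation of mass across the mixing zone: C = (0.0114·49 + 0.04·1.9) / (0.0114 + 0.04) = 0.6346/0.0514 = 12.35 mg/L.

12.3 mg/L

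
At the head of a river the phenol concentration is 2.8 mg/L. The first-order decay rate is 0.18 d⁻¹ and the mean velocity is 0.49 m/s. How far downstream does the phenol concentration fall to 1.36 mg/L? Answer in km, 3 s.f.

From C = C₀·e^(−kt), t = ln(C₀/C)/k = ln(2.8/1.36)/0.18 = 0.7221/0.18 = 4.012 d.
Distance = v·t = 0.49 m/s × 3.466e+05 s = 1.698e+05 m = 169.8 km.

170 km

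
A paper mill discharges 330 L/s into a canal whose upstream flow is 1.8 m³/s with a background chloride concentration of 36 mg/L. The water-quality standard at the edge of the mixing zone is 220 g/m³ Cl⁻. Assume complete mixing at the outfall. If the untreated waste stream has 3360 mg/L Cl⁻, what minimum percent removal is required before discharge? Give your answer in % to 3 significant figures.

63.6 %

330 L/s = 0.33 m³/s.
Mass balance: 220·2.13 = 0.33·Cₑ + 1.8·36.
Cₑ = (468.6 − 64.8) / 0.33 = 1224 mg/L.
Required removal = 1 − 1224/3360 = 63.58 %.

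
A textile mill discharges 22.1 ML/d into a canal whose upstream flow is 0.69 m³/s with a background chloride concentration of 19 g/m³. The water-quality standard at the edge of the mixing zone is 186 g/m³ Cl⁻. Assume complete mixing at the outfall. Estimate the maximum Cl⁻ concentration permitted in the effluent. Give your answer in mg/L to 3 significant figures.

636 mg/L

22.1 ML/d = 0.2558 m³/s.
Mass balance: 186·0.9458 = 0.2558·Cₑ + 0.69·19.
Cₑ = (175.9 − 13.11) / 0.2558 = 636.5 mg/L.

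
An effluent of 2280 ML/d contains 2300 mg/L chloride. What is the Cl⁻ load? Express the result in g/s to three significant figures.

2280 ML/d = 26.39 m³/s.
Mass flux = Q·C = 26.39 m³/s × 2300 g/m³ = 6.069e+04 g/s.

60700 g/s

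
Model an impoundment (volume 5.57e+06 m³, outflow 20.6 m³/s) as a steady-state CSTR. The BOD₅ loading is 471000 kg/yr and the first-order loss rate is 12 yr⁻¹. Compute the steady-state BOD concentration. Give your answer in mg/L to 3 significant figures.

Outflow Q = 20.6 m³/s × 3.156e+07 s/yr = 6.501e+08 m³/yr.
Steady-state CSTR mass balance: W = Q·C + k·V·C, so C = W/(Q + kV).
Q + kV = 6.501e+08 + 12·5.57e+06 = 7.169e+08 m³/yr.
C = 471000/7.169e+08 = 0.000657 kg/m³ = 0.657 mg/L.

0.657 mg/L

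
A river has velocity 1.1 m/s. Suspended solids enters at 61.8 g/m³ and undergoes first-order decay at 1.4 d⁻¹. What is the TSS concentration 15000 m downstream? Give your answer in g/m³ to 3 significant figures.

49.5 g/m³

Travel time t = 15000 m / 1.1 m/s = 1.5e+04/1.1 = 1.364e+04 s = 0.1578 d.
First-order decay: C = 61.8·exp(−1.4·0.1578) = 61.8·0.8017 = 49.55 g/m³.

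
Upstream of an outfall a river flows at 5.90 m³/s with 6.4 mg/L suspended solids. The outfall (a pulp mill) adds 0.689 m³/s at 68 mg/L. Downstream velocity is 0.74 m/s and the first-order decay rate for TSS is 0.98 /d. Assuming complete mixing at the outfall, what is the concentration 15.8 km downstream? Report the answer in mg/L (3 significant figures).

After complete mixing, C₀ = (0.689·68 + 5.9·6.4) / 6.589 = 12.84 mg/L.
Travel time t = 1.58e+04 m / 0.74 m/s = 2.135e+04 s = 0.2471 d.
C = 12.84·exp(−0.98·0.2471) = 12.84·0.7849 = 10.08 mg/L.

10.1 mg/L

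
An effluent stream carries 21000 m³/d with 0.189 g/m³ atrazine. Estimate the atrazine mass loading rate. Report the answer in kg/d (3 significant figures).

3.97 kg/d

21000 m³/d = 0.2431 m³/s.
Mass flux = Q·C = 0.2431 m³/s × 0.189 g/m³ = 0.04594 g/s.
= 0.04594 g/s × 86.4 = 3.969 kg/d.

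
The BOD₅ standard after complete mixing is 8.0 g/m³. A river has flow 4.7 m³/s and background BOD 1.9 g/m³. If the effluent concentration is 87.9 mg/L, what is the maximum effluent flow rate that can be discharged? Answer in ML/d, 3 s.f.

Mass balance at complete mixing: C_std·(Q_w + Q_r) = Q_w·C_e + Q_r·C_b.
Rearranging, Q_w = Q_r·(C_std − C_b)/(C_e − C_std) = 4.7·(8 − 1.9) / (87.9 − 8) = 0.3588 m³/s.
= 31 ML/d.

31.0 ML/d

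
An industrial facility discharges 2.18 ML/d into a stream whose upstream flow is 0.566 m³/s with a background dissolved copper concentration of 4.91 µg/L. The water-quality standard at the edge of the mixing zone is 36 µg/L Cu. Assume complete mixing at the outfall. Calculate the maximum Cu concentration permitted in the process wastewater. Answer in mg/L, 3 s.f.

0.733 mg/L

2.18 ML/d = 0.02523 m³/s.
4.91 µg/L = 0.00491 mg/L.
36 µg/L = 0.036 mg/L.
Mass balance: 0.036·0.5912 = 0.02523·Cₑ + 0.566·0.00491.
Cₑ = (0.02128 − 0.002779) / 0.02523 = 0.7334 mg/L.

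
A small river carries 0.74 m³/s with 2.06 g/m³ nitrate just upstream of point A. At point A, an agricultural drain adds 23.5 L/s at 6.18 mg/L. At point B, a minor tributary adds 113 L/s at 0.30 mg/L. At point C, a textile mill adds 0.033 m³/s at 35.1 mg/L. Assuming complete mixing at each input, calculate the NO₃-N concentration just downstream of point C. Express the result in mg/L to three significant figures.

23.5 L/s = 0.0235 m³/s.
After input A: C = (0.74·2.06 + 0.0235·6.18) / 0.7635 = 2.187 mg/L.
113 L/s = 0.113 m³/s.
After input B: C = (0.7635·2.187 + 0.113·0.3) / 0.8765 = 1.944 mg/L.
After input C: C = (0.8765·1.944 + 0.033·35.1) / 0.9095 = 3.147 mg/L.

3.15 mg/L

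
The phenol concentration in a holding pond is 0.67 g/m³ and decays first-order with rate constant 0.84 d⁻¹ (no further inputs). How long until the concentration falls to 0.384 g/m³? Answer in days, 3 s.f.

0.663 d

t = ln(C₀/C)/k = ln(0.67/0.384)/0.84 = 0.5566/0.84 = 0.6627 d.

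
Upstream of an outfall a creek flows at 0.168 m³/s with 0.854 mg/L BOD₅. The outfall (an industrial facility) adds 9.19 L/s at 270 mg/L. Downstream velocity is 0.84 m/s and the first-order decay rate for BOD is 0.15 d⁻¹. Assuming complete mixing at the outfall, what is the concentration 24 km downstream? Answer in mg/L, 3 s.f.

9.19 L/s = 0.00919 m³/s.
After complete mixing, C₀ = (0.00919·270 + 0.168·0.854) / 0.1772 = 14.81 mg/L.
Travel time t = 2.4e+04 m / 0.84 m/s = 2.857e+04 s = 0.3307 d.
C = 14.81·exp(−0.15·0.3307) = 14.81·0.9516 = 14.1 mg/L.

14.1 mg/L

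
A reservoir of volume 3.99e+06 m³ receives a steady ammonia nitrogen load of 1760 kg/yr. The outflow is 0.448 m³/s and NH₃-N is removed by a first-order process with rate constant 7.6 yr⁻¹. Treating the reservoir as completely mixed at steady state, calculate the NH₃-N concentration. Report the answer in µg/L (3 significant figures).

Outflow Q = 0.448 m³/s × 3.156e+07 s/yr = 1.414e+07 m³/yr.
Steady-state CSTR mass balance: W = Q·C + k·V·C, so C = W/(Q + kV).
Q + kV = 1.414e+07 + 7.6·3.99e+06 = 4.446e+07 m³/yr.
C = 1760/4.446e+07 = 3.958e-05 kg/m³ = 0.03958 mg/L = 39.58 µg/L.

39.6 µg/L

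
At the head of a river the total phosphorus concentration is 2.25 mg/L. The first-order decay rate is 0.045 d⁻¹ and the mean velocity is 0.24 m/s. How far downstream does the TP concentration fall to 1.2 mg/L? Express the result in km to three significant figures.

290 km

From C = C₀·e^(−kt), t = ln(C₀/C)/k = ln(2.25/1.2)/0.045 = 0.6286/0.045 = 13.97 d.
Distance = v·t = 0.24 m/s × 1.207e+06 s = 2.897e+05 m = 289.7 km.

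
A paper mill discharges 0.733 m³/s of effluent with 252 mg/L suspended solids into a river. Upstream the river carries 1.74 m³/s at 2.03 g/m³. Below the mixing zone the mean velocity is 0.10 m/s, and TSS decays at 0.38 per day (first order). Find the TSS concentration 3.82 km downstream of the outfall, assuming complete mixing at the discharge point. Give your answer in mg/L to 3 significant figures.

After complete mixing, C₀ = (0.733·252 + 1.74·2.03) / 2.473 = 76.12 mg/L.
Travel time t = 3820 m / 0.10 m/s = 3.82e+04 s = 0.4421 d.
C = 76.12·exp(−0.38·0.4421) = 76.12·0.8453 = 64.35 mg/L.

64.3 mg/L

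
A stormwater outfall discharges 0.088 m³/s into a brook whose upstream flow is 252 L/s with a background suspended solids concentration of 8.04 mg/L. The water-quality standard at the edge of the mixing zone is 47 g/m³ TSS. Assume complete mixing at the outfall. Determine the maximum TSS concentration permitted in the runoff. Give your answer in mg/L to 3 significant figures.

159 mg/L

252 L/s = 0.252 m³/s.
Mass balance: 47·0.34 = 0.088·Cₑ + 0.252·8.04.
Cₑ = (15.98 − 2.026) / 0.088 = 158.6 mg/L.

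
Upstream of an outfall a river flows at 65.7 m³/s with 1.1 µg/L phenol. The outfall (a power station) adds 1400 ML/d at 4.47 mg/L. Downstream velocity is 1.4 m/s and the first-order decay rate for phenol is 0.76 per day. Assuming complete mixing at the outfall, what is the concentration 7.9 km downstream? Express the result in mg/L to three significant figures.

1400 ML/d = 16.2 m³/s.
1.1 µg/L = 0.0011 mg/L.
After complete mixing, C₀ = (16.2·4.47 + 65.7·0.0011) / 81.9 = 0.8852 mg/L.
Travel time t = 7900 m / 1.4 m/s = 5643 s = 0.06531 d.
C = 0.8852·exp(−0.76·0.06531) = 0.8852·0.9516 = 0.8424 mg/L.

0.842 mg/L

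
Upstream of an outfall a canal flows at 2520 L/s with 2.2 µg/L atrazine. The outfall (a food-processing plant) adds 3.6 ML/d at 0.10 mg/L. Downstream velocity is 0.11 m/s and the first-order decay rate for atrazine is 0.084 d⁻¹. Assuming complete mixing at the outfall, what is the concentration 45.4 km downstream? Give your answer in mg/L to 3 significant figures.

3.6 ML/d = 0.04167 m³/s.
2520 L/s = 2.52 m³/s.
2.2 µg/L = 0.0022 mg/L.
After complete mixing, C₀ = (0.04167·0.1 + 2.52·0.0022) / 2.562 = 0.003791 mg/L.
Travel time t = 4.54e+04 m / 0.11 m/s = 4.127e+05 s = 4.777 d.
C = 0.003791·exp(−0.084·4.777) = 0.003791·0.6695 = 0.002538 mg/L.

0.00254 mg/L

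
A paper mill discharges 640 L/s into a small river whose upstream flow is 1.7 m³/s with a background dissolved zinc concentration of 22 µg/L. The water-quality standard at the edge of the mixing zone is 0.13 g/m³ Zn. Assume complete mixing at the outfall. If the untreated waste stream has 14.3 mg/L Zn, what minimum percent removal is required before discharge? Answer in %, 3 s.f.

97.1 %

640 L/s = 0.64 m³/s.
22 µg/L = 0.022 mg/L.
Mass balance: 0.13·2.34 = 0.64·Cₑ + 1.7·0.022.
Cₑ = (0.3042 − 0.0374) / 0.64 = 0.4169 mg/L.
Required removal = 1 − 0.4169/14.3 = 97.08 %.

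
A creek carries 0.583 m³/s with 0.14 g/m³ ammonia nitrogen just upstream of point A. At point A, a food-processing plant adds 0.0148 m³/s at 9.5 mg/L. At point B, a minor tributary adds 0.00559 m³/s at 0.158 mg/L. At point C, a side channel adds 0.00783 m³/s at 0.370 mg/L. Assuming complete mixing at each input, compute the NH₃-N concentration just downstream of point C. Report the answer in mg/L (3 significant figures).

0.370 mg/L

After input A: C = (0.583·0.14 + 0.0148·9.5) / 0.5978 = 0.3717 mg/L.
After input B: C = (0.5978·0.3717 + 0.00559·0.158) / 0.6034 = 0.3697 mg/L.
After input C: C = (0.6034·0.3697 + 0.00783·0.37) / 0.6112 = 0.3698 mg/L.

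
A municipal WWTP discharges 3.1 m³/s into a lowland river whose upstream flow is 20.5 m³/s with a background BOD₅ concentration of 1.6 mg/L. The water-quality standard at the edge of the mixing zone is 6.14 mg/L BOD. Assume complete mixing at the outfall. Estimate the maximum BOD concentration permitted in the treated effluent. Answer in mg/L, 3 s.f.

Mass balance: 6.14·23.6 = 3.1·Cₑ + 20.5·1.6.
Cₑ = (144.9 − 32.8) / 3.1 = 36.16 mg/L.

36.2 mg/L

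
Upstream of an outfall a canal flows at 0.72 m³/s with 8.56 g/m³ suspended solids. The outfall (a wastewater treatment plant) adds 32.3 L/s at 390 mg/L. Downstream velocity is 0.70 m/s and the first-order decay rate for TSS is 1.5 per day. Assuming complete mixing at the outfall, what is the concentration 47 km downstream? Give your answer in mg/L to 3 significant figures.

7.77 mg/L

32.3 L/s = 0.0323 m³/s.
After complete mixing, C₀ = (0.0323·390 + 0.72·8.56) / 0.7523 = 24.94 mg/L.
Travel time t = 4.7e+04 m / 0.70 m/s = 6.714e+04 s = 0.7771 d.
C = 24.94·exp(−1.5·0.7771) = 24.94·0.3117 = 7.773 mg/L.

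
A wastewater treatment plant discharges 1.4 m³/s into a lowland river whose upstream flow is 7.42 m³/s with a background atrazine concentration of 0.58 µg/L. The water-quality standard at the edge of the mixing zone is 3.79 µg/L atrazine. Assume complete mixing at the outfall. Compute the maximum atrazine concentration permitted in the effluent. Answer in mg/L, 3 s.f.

0.58 µg/L = 0.00058 mg/L.
3.79 µg/L = 0.00379 mg/L.
Mass balance: 0.00379·8.82 = 1.4·Cₑ + 7.42·0.00058.
Cₑ = (0.03343 − 0.004304) / 1.4 = 0.0208 mg/L.

0.0208 mg/L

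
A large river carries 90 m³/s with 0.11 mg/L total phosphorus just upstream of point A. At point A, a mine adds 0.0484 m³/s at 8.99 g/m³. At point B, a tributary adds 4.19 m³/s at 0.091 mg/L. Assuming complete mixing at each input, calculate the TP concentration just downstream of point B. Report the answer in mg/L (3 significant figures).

After input A: C = (90·0.11 + 0.0484·8.99) / 90.05 = 0.1148 mg/L.
After input B: C = (90.05·0.1148 + 4.19·0.091) / 94.24 = 0.1137 mg/L.

0.114 mg/L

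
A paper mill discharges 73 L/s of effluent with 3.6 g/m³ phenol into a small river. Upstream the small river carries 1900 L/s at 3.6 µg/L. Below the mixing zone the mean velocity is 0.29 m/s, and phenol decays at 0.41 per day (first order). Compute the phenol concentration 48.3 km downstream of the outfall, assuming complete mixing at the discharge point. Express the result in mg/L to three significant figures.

73 L/s = 0.073 m³/s.
1900 L/s = 1.9 m³/s.
3.6 µg/L = 0.0036 mg/L.
After complete mixing, C₀ = (0.073·3.6 + 1.9·0.0036) / 1.973 = 0.1367 mg/L.
Travel time t = 4.83e+04 m / 0.29 m/s = 1.666e+05 s = 1.928 d.
C = 0.1367·exp(−0.41·1.928) = 0.1367·0.4537 = 0.062 mg/L.

0.0620 mg/L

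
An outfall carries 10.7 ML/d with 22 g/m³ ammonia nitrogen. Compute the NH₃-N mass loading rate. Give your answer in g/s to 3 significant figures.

2.72 g/s

10.7 ML/d = 0.1238 m³/s.
Mass flux = Q·C = 0.1238 m³/s × 22 g/m³ = 2.725 g/s.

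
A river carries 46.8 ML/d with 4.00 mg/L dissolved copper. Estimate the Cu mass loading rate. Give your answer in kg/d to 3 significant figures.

46.8 ML/d = 0.5417 m³/s.
Mass flux = Q·C = 0.5417 m³/s × 4 g/m³ = 2.167 g/s.
= 2.167 g/s × 86.4 = 187.2 kg/d.

187 kg/d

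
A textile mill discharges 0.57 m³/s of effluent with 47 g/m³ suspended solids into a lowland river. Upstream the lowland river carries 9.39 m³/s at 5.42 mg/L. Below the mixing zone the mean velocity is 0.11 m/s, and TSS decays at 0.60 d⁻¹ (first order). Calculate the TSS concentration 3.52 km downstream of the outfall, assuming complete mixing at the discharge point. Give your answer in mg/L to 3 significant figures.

6.25 mg/L

After complete mixing, C₀ = (0.57·47 + 9.39·5.42) / 9.96 = 7.8 mg/L.
Travel time t = 3520 m / 0.11 m/s = 3.2e+04 s = 0.3704 d.
C = 7.8·exp(−0.60·0.3704) = 7.8·0.8007 = 6.245 mg/L.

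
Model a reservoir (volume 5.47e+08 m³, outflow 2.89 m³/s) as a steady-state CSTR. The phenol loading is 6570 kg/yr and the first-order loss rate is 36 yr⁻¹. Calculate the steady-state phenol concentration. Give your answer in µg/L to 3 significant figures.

Outflow Q = 2.89 m³/s × 3.156e+07 s/yr = 9.12e+07 m³/yr.
Steady-state CSTR mass balance: W = Q·C + k·V·C, so C = W/(Q + kV).
Q + kV = 9.12e+07 + 36·5.47e+08 = 1.978e+10 m³/yr.
C = 6570/1.978e+10 = 3.321e-07 kg/m³ = 0.0003321 mg/L = 0.3321 µg/L.

0.332 µg/L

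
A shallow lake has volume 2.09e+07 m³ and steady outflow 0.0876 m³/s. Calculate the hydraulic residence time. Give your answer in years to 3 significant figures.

7.56 yr

Q = 0.0876 m³/s × 3.156e+07 s/yr = 2.764e+06 m³/yr.
Hydraulic residence time τ = V/Q = 2.09e+07/2.764e+06 = 7.56 yr.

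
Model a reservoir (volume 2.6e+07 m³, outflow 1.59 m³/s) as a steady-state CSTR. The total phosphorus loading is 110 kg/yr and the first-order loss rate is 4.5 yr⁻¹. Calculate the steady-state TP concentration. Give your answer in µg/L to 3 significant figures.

0.658 µg/L

Outflow Q = 1.59 m³/s × 3.156e+07 s/yr = 5.018e+07 m³/yr.
Steady-state CSTR mass balance: W = Q·C + k·V·C, so C = W/(Q + kV).
Q + kV = 5.018e+07 + 4.5·2.6e+07 = 1.672e+08 m³/yr.
C = 110/1.672e+08 = 6.58e-07 kg/m³ = 0.000658 mg/L = 0.658 µg/L.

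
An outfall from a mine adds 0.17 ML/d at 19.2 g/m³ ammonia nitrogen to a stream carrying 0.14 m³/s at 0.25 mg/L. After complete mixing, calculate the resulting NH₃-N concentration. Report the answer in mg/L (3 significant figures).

0.513 mg/L

0.17 ML/d = 0.001968 m³/s.
By mass balance at complete mixing, C = (0.001968·19.2 + 0.14·0.25) / (0.001968 + 0.14) = 0.07278/0.142 = 0.5126 mg/L.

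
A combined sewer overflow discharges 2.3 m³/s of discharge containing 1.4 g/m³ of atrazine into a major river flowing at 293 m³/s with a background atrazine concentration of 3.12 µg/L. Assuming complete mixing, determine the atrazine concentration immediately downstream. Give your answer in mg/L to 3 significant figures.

3.12 µg/L = 0.00312 mg/L.
Flow-weighted mixing gives C = (2.3·1.4 + 293·0.00312) / (2.3 + 293) = 4.134/295.3 = 0.014 mg/L.

0.0140 mg/L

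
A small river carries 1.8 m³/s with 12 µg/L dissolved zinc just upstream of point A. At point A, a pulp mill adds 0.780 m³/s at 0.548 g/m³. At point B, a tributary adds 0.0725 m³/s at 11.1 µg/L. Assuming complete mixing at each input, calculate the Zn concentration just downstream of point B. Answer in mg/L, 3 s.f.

0.170 mg/L

12 µg/L = 0.012 mg/L.
After input A: C = (1.8·0.012 + 0.78·0.548) / 2.58 = 0.174 mg/L.
11.1 µg/L = 0.0111 mg/L.
After input B: C = (2.58·0.174 + 0.0725·0.0111) / 2.652 = 0.1696 mg/L.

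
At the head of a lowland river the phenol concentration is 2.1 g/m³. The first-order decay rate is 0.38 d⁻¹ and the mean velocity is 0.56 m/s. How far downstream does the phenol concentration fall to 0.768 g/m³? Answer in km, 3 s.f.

128 km

From C = C₀·e^(−kt), t = ln(C₀/C)/k = ln(2.1/0.768)/0.38 = 1.006/0.38 = 2.647 d.
Distance = v·t = 0.56 m/s × 2.287e+05 s = 1.281e+05 m = 128.1 km.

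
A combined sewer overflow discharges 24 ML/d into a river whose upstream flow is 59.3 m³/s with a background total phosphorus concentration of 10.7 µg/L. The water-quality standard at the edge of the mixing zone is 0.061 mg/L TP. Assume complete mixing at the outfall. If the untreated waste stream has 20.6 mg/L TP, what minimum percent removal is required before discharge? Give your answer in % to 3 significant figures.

47.6 %

24 ML/d = 0.2778 m³/s.
10.7 µg/L = 0.0107 mg/L.
Mass balance: 0.061·59.58 = 0.2778·Cₑ + 59.3·0.0107.
Cₑ = (3.634 − 0.6345) / 0.2778 = 10.8 mg/L.
Required removal = 1 − 10.8/20.6 = 47.58 %.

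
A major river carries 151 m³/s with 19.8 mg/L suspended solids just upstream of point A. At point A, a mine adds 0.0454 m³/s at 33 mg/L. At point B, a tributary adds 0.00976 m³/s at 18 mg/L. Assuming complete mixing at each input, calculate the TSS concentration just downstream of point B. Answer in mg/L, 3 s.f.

19.8 mg/L

After input A: C = (151·19.8 + 0.0454·33) / 151 = 19.8 mg/L.
After input B: C = (151·19.8 + 0.00976·18) / 151.1 = 19.8 mg/L.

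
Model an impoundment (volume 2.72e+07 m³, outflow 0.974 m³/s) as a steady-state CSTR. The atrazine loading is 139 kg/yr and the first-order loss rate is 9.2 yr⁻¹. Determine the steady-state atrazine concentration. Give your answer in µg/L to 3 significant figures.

0.495 µg/L

Outflow Q = 0.974 m³/s × 3.156e+07 s/yr = 3.074e+07 m³/yr.
Steady-state CSTR mass balance: W = Q·C + k·V·C, so C = W/(Q + kV).
Q + kV = 3.074e+07 + 9.2·2.72e+07 = 2.81e+08 m³/yr.
C = 139/2.81e+08 = 4.947e-07 kg/m³ = 0.0004947 mg/L = 0.4947 µg/L.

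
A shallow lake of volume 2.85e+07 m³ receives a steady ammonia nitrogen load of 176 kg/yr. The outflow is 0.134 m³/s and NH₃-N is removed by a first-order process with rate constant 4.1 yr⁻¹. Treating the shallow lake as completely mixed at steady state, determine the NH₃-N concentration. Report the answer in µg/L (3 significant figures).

Outflow Q = 0.134 m³/s × 3.156e+07 s/yr = 4.229e+06 m³/yr.
Steady-state CSTR mass balance: W = Q·C + k·V·C, so C = W/(Q + kV).
Q + kV = 4.229e+06 + 4.1·2.85e+07 = 1.211e+08 m³/yr.
C = 176/1.211e+08 = 1.454e-06 kg/m³ = 0.001454 mg/L = 1.454 µg/L.

1.45 µg/L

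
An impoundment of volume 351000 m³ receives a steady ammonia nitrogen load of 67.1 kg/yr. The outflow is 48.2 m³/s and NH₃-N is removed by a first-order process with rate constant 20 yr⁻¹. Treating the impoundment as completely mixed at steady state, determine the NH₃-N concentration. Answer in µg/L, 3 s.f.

0.0439 µg/L

Outflow Q = 48.2 m³/s × 3.156e+07 s/yr = 1.521e+09 m³/yr.
Steady-state CSTR mass balance: W = Q·C + k·V·C, so C = W/(Q + kV).
Q + kV = 1.521e+09 + 20·351000 = 1.528e+09 m³/yr.
C = 67.1/1.528e+09 = 4.391e-08 kg/m³ = 4.391e-05 mg/L = 0.04391 µg/L.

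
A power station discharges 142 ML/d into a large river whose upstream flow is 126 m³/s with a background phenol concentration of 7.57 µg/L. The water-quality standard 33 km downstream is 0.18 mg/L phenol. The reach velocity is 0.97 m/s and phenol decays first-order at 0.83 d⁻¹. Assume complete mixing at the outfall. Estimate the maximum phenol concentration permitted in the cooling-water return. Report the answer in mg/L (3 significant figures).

18.8 mg/L

142 ML/d = 1.644 m³/s.
7.57 µg/L = 0.00757 mg/L.
Travel time to the compliance point: t = 3.3e+04/0.97 = 3.402e+04 s = 0.3938 d; decay factor exp(−0.83·0.3938) = 0.7212.
So the concentration just after mixing may be at most 0.18/0.7212 = 0.2496 mg/L.
Mass balance: 0.2496·127.6 = 1.644·Cₑ + 126·0.00757.
Cₑ = (31.86 − 0.9538) / 1.644 = 18.8 mg/L.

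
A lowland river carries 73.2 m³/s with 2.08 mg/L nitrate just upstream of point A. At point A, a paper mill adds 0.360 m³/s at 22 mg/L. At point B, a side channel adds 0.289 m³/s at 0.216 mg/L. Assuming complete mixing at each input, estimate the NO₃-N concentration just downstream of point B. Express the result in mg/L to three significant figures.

2.17 mg/L

After input A: C = (73.2·2.08 + 0.36·22) / 73.56 = 2.177 mg/L.
After input B: C = (73.56·2.177 + 0.289·0.216) / 73.85 = 2.17 mg/L.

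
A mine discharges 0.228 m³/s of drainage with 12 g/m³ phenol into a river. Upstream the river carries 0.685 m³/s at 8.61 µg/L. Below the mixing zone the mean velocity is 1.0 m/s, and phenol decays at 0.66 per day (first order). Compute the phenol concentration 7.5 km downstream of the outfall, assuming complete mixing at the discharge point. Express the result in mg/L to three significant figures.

8.61 µg/L = 0.00861 mg/L.
After complete mixing, C₀ = (0.228·12 + 0.685·0.00861) / 0.913 = 3.003 mg/L.
Travel time t = 7500 m / 1.0 m/s = 7500 s = 0.08681 d.
C = 3.003·exp(−0.66·0.08681) = 3.003·0.9443 = 2.836 mg/L.

2.84 mg/L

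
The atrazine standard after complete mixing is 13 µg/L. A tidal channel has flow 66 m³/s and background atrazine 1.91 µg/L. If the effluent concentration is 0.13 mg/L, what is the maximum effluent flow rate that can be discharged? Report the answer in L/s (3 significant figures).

1.91 µg/L = 0.00191 mg/L.
13 µg/L = 0.013 mg/L.
Mass balance at complete mixing: C_std·(Q_w + Q_r) = Q_w·C_e + Q_r·C_b.
Rearranging, Q_w = Q_r·(C_std − C_b)/(C_e − C_std) = 66·(0.013 − 0.00191) / (0.13 − 0.013) = 6.256 m³/s.
= 6256 L/s.

6260 L/s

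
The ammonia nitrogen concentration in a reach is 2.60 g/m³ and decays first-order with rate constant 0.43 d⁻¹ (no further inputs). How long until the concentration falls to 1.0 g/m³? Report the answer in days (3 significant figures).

t = ln(C₀/C)/k = ln(2.60/1.0)/0.43 = 0.9555/0.43 = 2.222 d.

2.22 d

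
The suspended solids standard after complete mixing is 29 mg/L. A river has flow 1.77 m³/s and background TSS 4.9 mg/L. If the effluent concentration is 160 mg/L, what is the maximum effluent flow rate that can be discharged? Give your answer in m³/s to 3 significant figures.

0.326 m³/s

Mass balance at complete mixing: C_std·(Q_w + Q_r) = Q_w·C_e + Q_r·C_b.
Rearranging, Q_w = Q_r·(C_std − C_b)/(C_e − C_std) = 1.77·(29 − 4.9) / (160 − 29) = 0.3256 m³/s.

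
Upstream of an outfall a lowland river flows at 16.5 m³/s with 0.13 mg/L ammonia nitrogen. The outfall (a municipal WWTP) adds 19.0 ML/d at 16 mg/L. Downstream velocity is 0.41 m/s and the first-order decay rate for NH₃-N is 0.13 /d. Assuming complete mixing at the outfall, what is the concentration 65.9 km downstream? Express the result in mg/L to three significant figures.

0.266 mg/L

19.0 ML/d = 0.2199 m³/s.
After complete mixing, C₀ = (0.2199·16 + 16.5·0.13) / 16.72 = 0.3387 mg/L.
Travel time t = 6.59e+04 m / 0.41 m/s = 1.607e+05 s = 1.86 d.
C = 0.3387·exp(−0.13·1.86) = 0.3387·0.7852 = 0.266 mg/L.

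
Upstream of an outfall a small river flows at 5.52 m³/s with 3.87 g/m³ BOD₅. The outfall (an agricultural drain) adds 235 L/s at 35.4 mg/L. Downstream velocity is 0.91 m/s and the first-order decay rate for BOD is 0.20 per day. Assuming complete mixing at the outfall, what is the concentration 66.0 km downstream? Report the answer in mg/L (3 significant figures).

4.36 mg/L

235 L/s = 0.235 m³/s.
After complete mixing, C₀ = (0.235·35.4 + 5.52·3.87) / 5.755 = 5.157 mg/L.
Travel time t = 6.6e+04 m / 0.91 m/s = 7.253e+04 s = 0.8394 d.
C = 5.157·exp(−0.20·0.8394) = 5.157·0.8454 = 4.36 mg/L.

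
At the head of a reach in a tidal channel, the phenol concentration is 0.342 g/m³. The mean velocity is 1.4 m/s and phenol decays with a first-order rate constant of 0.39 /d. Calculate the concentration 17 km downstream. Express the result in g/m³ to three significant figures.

0.324 g/m³

Travel time t = 17 km / 1.4 m/s = 1.7e+04/1.4 = 1.214e+04 s = 0.1405 d.
First-order decay: C = 0.342·exp(−0.39·0.1405) = 0.342·0.9467 = 0.3238 g/m³.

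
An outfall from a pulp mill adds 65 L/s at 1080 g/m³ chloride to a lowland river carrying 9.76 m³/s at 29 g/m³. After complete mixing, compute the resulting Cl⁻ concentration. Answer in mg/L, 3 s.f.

65 L/s = 0.065 m³/s.
By mass balance at complete mixing, C = (0.065·1080 + 9.76·29) / (0.065 + 9.76) = 353.2/9.825 = 35.95 mg/L.

36.0 mg/L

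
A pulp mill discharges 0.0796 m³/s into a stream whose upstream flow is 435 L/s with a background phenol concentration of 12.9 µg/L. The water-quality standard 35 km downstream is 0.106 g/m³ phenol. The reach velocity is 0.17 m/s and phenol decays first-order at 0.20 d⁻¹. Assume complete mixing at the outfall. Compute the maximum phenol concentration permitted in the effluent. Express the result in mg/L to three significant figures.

1.03 mg/L

435 L/s = 0.435 m³/s.
12.9 µg/L = 0.0129 mg/L.
Travel time to the compliance point: t = 3.5e+04/0.17 = 2.059e+05 s = 2.383 d; decay factor exp(−0.20·2.383) = 0.6209.
So the concentration just after mixing may be at most 0.106/0.6209 = 0.1707 mg/L.
Mass balance: 0.1707·0.5146 = 0.0796·Cₑ + 0.435·0.0129.
Cₑ = (0.08785 − 0.005612) / 0.0796 = 1.033 mg/L.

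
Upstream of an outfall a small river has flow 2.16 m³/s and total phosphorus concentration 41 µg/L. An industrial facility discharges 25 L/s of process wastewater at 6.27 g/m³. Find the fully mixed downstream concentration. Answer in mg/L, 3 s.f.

25 L/s = 0.025 m³/s.
41 µg/L = 0.041 mg/L.
Conservation of mass across the mixing zone: C = (0.025·6.27 + 2.16·0.041) / (0.025 + 2.16) = 0.2453/2.185 = 0.1123 mg/L.

0.112 mg/L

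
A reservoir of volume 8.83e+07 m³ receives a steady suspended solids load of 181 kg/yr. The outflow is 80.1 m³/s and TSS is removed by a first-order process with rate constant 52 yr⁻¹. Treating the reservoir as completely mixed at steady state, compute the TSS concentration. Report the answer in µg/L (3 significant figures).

0.0254 µg/L

Outflow Q = 80.1 m³/s × 3.156e+07 s/yr = 2.528e+09 m³/yr.
Steady-state CSTR mass balance: W = Q·C + k·V·C, so C = W/(Q + kV).
Q + kV = 2.528e+09 + 52·8.83e+07 = 7.119e+09 m³/yr.
C = 181/7.119e+09 = 2.542e-08 kg/m³ = 2.542e-05 mg/L = 0.02542 µg/L.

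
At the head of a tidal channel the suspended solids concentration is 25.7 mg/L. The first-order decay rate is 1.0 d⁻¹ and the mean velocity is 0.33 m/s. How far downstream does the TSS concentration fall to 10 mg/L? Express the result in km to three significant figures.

26.9 km

From C = C₀·e^(−kt), t = ln(C₀/C)/k = ln(25.7/10)/1.0 = 0.9439/1.0 = 0.9439 d.
Distance = v·t = 0.33 m/s × 8.155e+04 s = 2.691e+04 m = 26.91 km.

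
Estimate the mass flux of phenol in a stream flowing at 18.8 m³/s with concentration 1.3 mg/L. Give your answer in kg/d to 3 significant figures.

Mass flux = Q·C = 18.8 m³/s × 1.3 g/m³ = 24.44 g/s.
= 24.44 g/s × 86.4 = 2112 kg/d.

2110 kg/d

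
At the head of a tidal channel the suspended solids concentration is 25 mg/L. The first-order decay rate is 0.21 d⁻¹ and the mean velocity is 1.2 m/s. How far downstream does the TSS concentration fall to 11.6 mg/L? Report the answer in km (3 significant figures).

From C = C₀·e^(−kt), t = ln(C₀/C)/k = ln(25/11.6)/0.21 = 0.7679/0.21 = 3.657 d.
Distance = v·t = 1.2 m/s × 3.159e+05 s = 3.791e+05 m = 379.1 km.

379 km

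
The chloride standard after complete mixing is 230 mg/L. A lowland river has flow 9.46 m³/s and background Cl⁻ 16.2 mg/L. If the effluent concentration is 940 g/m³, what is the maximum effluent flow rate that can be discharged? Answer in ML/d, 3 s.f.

Mass balance at complete mixing: C_std·(Q_w + Q_r) = Q_w·C_e + Q_r·C_b.
Rearranging, Q_w = Q_r·(C_std − C_b)/(C_e − C_std) = 9.46·(230 − 16.2) / (940 − 230) = 2.849 m³/s.
= 246.1 ML/d.

246 ML/d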